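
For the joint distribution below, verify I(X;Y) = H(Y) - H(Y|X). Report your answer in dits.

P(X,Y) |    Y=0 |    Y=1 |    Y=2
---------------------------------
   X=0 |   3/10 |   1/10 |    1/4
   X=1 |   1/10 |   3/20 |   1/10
I(X;Y) = 0.0195 dits

Mutual information has multiple equivalent forms:
- I(X;Y) = H(X) - H(X|Y)
- I(X;Y) = H(Y) - H(Y|X)
- I(X;Y) = H(X) + H(Y) - H(X,Y)

Computing all quantities:
H(X) = 0.2812, H(Y) = 0.4693, H(X,Y) = 0.7310
H(X|Y) = 0.2617, H(Y|X) = 0.4498

Verification:
H(X) - H(X|Y) = 0.2812 - 0.2617 = 0.0195
H(Y) - H(Y|X) = 0.4693 - 0.4498 = 0.0195
H(X) + H(Y) - H(X,Y) = 0.2812 + 0.4693 - 0.7310 = 0.0195

All forms give I(X;Y) = 0.0195 dits. ✓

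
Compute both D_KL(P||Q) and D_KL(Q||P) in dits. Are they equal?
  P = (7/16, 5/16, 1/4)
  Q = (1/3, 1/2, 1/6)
D_KL(P||Q) = 0.0319, D_KL(Q||P) = 0.0333

KL divergence is not symmetric: D_KL(P||Q) ≠ D_KL(Q||P) in general.

D_KL(P||Q) = 0.0319 dits
D_KL(Q||P) = 0.0333 dits

No, they are not equal!

This asymmetry is why KL divergence is not a true distance metric.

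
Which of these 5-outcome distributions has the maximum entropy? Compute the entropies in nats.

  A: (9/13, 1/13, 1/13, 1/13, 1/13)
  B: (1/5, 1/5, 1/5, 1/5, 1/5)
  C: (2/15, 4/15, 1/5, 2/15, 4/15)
B

For a discrete distribution over n outcomes, entropy is maximized by the uniform distribution.

Computing entropies:
H(A) = 1.0438 nats
H(B) = 1.6094 nats
H(C) = 1.5641 nats

The uniform distribution (where all probabilities equal 1/5) achieves the maximum entropy of log_e(5) = 1.6094 nats.

Distribution B has the highest entropy.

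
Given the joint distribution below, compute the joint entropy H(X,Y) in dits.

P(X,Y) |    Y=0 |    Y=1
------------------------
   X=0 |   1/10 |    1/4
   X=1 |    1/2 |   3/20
0.5246 dits

Joint entropy is H(X,Y) = -Σ_{x,y} p(x,y) log p(x,y).

Summing over all non-zero entries:
H(X,Y) = -[1/10·log_10(1/10) + 1/4·log_10(1/4) + 1/2·log_10(1/2) + 3/20·log_10(3/20)]
H(X,Y) = 0.5246 dits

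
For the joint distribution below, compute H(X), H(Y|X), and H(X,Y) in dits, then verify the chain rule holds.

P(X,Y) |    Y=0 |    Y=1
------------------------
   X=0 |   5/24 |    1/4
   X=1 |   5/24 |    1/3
H(X,Y) = 0.5934, H(X) = 0.2995, H(Y|X) = 0.2939 (all in dits)

Chain rule: H(X,Y) = H(X) + H(Y|X)

Left side — joint entropy directly:
H(X,Y) = -Σ p(x,y) log p(x,y) = 0.5934 dits

Right side — compute H(Y|X) from the conditional distributions:
P(X) = (11/24, 13/24), so H(X) = 0.2995 dits
H(Y|X) = Σ_x P(X=x) · H(Y|X=x):
  P(Y|X=0) = (5/11, 6/11), H(Y|X=0) = 0.2992, weight P(X=0) = 11/24
  P(Y|X=1) = (5/13, 8/13), H(Y|X=1) = 0.2894, weight P(X=1) = 13/24
H(Y|X) = 0.2939 dits

H(X) + H(Y|X) = 0.2995 + 0.2939 = 0.5934 dits

Both sides equal 0.5934 dits. ✓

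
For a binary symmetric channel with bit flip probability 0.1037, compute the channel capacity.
0.5194 bits

For a binary symmetric channel (BSC) with error probability p:
Capacity C = 1 - H(p) bits per symbol

where H(p) = -p log₂(p) - (1-p) log₂(1-p) is the binary entropy function.

H(0.1037) = 0.4806 bits
C = 1 - 0.4806 = 0.5194 bits per symbol

This means we can reliably transmit up to 0.5194 bits of information per channel use.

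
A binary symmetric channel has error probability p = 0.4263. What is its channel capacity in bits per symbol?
0.0157 bits

For a binary symmetric channel (BSC) with error probability p:
Capacity C = 1 - H(p) bits per symbol

where H(p) = -p log₂(p) - (1-p) log₂(1-p) is the binary entropy function.

H(0.4263) = 0.9843 bits
C = 1 - 0.9843 = 0.0157 bits per symbol

This means we can reliably transmit up to 0.0157 bits of information per channel use.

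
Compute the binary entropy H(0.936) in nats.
0.2378 nats

The binary entropy function is:
H(p) = -p log(p) - (1-p) log(1-p)

H(0.936) = -0.936 × log_e(0.936) - 0.064 × log_e(0.064)
H(0.936) = 0.2378 nats

Note: Binary entropy is maximized at p=0.5 (H=1 bit) and minimized at p=0 or p=1 (H=0).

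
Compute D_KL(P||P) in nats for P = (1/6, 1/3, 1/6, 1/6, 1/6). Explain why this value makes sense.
0.0000 nats

KL divergence satisfies the Gibbs inequality: D_KL(P||Q) ≥ 0 for all distributions P, Q.

D_KL(P||Q) = Σ p(x) log(p(x)/q(x))
Each term is p(x) × log_e(p(x)/p(x)) = p(x) × log_e(1) = 0, so the sum is 0.
D_KL(P||Q) = 0.0000 nats

When P = Q, the KL divergence is exactly 0, as there is no 'divergence' between identical distributions.

This non-negativity is a fundamental property: relative entropy cannot be negative because it measures how different Q is from P.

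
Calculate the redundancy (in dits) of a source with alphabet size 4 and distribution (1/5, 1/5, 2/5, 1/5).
0.0235 dits

Redundancy measures how far a source is from maximum entropy:
R = H_max - H(X)

Maximum entropy for 4 symbols: H_max = log_10(4) = 0.6021 dits
Actual entropy: H(X) = 0.5786 dits
Redundancy: R = 0.6021 - 0.5786 = 0.0235 dits

This redundancy represents potential for compression: the source could be compressed by 0.0235 dits per symbol.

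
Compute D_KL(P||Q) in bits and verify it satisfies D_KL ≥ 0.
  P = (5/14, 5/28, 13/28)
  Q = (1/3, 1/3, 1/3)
0.0967 bits

KL divergence satisfies the Gibbs inequality: D_KL(P||Q) ≥ 0 for all distributions P, Q.

D_KL(P||Q) = Σ p(x) log(p(x)/q(x))
Term by term:
  x=0: 5/14 × log_2[(5/14)/(1/3)] = 0.0355
  x=1: 5/28 × log_2[(5/28)/(1/3)] = -0.1608
  x=2: 13/28 × log_2[(13/28)/(1/3)] = 0.2220
D_KL(P||Q) = 0.0967 bits

D_KL(P||Q) = 0.0967 ≥ 0 ✓

This non-negativity is a fundamental property: relative entropy cannot be negative because it measures how different Q is from P.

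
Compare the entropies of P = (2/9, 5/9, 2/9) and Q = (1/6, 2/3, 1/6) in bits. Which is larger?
P

Computing entropies in bits:
H(P) = 1.4355
H(Q) = 1.2516

Distribution P has higher entropy.

Intuition: The distribution closer to uniform (more spread out) has higher entropy.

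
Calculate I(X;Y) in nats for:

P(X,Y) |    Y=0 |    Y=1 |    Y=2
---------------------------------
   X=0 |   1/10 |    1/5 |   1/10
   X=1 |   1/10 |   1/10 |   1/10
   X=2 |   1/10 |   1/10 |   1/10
0.0138 nats

Mutual information: I(X;Y) = H(X) + H(Y) - H(X,Y)

Marginals:
P(X) = (2/5, 3/10, 3/10), H(X) = 1.0889 nats
P(Y) = (3/10, 2/5, 3/10), H(Y) = 1.0889 nats

Joint entropy: H(X,Y) = 2.1640 nats

I(X;Y) = 1.0889 + 1.0889 - 2.1640 = 0.0138 nats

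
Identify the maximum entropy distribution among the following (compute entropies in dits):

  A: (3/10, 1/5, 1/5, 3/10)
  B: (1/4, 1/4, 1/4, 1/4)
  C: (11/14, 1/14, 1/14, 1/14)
B

For a discrete distribution over n outcomes, entropy is maximized by the uniform distribution.

Computing entropies:
H(A) = 0.5933 dits
H(B) = 0.6021 dits
H(C) = 0.3279 dits

The uniform distribution (where all probabilities equal 1/4) achieves the maximum entropy of log_10(4) = 0.6021 dits.

Distribution B has the highest entropy.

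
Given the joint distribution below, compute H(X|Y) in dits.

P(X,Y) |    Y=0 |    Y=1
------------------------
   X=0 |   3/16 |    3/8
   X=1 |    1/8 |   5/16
0.2971 dits

Using the chain rule: H(X|Y) = H(X,Y) - H(Y)

First, compute H(X,Y) = 0.5668 dits

Marginal P(Y) = (5/16, 11/16)
H(Y) = 0.2697 dits

H(X|Y) = H(X,Y) - H(Y) = 0.5668 - 0.2697 = 0.2971 dits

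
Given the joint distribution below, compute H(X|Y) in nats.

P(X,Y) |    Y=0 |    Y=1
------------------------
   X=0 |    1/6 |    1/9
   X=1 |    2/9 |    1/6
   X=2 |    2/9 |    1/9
1.0858 nats

Using the chain rule: H(X|Y) = H(X,Y) - H(Y)

First, compute H(X,Y) = 1.7540 nats

Marginal P(Y) = (11/18, 7/18)
H(Y) = 0.6682 nats

H(X|Y) = H(X,Y) - H(Y) = 1.7540 - 0.6682 = 1.0858 nats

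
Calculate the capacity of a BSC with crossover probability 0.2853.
0.1374 bits

For a binary symmetric channel (BSC) with error probability p:
Capacity C = 1 - H(p) bits per symbol

where H(p) = -p log₂(p) - (1-p) log₂(1-p) is the binary entropy function.

H(0.2853) = 0.8626 bits
C = 1 - 0.8626 = 0.1374 bits per symbol

This means we can reliably transmit up to 0.1374 bits of information per channel use.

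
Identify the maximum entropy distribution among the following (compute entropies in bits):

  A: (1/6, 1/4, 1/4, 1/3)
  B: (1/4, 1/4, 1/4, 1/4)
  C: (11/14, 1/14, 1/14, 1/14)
B

For a discrete distribution over n outcomes, entropy is maximized by the uniform distribution.

Computing entropies:
H(A) = 1.9591 bits
H(B) = 2.0000 bits
H(C) = 1.0892 bits

The uniform distribution (where all probabilities equal 1/4) achieves the maximum entropy of log_2(4) = 2.0000 bits.

Distribution B has the highest entropy.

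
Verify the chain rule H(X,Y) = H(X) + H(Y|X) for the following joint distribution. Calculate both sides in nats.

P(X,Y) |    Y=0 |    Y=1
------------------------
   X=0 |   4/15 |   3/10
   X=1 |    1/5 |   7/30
H(X,Y) = 1.3751, H(X) = 0.6842, H(Y|X) = 0.6909 (all in nats)

Chain rule: H(X,Y) = H(X) + H(Y|X)

Left side — joint entropy directly:
H(X,Y) = -Σ p(x,y) log p(x,y) = 1.3751 nats

Right side — compute H(Y|X) from the conditional distributions:
P(X) = (17/30, 13/30), so H(X) = 0.6842 nats
H(Y|X) = Σ_x P(X=x) · H(Y|X=x):
  P(Y|X=0) = (8/17, 9/17), H(Y|X=0) = 0.6914, weight P(X=0) = 17/30
  P(Y|X=1) = (6/13, 7/13), H(Y|X=1) = 0.6902, weight P(X=1) = 13/30
H(Y|X) = 0.6909 nats

H(X) + H(Y|X) = 0.6842 + 0.6909 = 1.3751 nats

Both sides equal 1.3751 nats. ✓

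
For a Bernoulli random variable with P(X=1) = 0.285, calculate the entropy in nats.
0.5976 nats

The binary entropy function is:
H(p) = -p log(p) - (1-p) log(1-p)

H(0.285) = -0.285 × log_e(0.285) - 0.715 × log_e(0.715)
H(0.285) = 0.5976 nats

Note: Binary entropy is maximized at p=0.5 (H=1 bit) and minimized at p=0 or p=1 (H=0).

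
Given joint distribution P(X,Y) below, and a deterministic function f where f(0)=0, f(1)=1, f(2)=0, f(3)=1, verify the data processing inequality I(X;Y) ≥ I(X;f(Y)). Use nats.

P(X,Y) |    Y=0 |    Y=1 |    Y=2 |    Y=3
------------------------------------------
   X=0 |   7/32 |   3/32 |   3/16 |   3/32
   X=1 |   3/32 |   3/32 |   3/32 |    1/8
I(X;Y) = 0.0262, I(X;f(Y)) = 0.0248, inequality holds: 0.0262 ≥ 0.0248

Data Processing Inequality: For any Markov chain X → Y → Z, we have I(X;Y) ≥ I(X;Z).

Here Z = f(Y) is a deterministic function of Y, forming X → Y → Z.

Original I(X;Y) = 0.0262 nats

After applying f:
P(X,Z) where Z=f(Y):
- P(X,Z=0) = P(X,Y=0) + P(X,Y=2)
- P(X,Z=1) = P(X,Y=1) + P(X,Y=3)

I(X;Z) = I(X;f(Y)) = 0.0248 nats

Verification: 0.0262 ≥ 0.0248 ✓

Information cannot be created by processing; the function f can only lose information about X.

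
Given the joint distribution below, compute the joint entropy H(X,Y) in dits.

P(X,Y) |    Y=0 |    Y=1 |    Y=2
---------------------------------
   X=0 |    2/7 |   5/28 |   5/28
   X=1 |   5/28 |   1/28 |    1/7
0.7287 dits

Joint entropy is H(X,Y) = -Σ_{x,y} p(x,y) log p(x,y).

Summing over all non-zero entries:
H(X,Y) = -[2/7·log_10(2/7) + 5/28·log_10(5/28) + 5/28·log_10(5/28) + 5/28·log_10(5/28) + 1/28·log_10(1/28) + 1/7·log_10(1/7)]
H(X,Y) = 0.7287 dits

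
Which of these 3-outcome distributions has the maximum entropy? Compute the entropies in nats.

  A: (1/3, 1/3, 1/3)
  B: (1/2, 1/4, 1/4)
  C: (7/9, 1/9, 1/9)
A

For a discrete distribution over n outcomes, entropy is maximized by the uniform distribution.

Computing entropies:
H(A) = 1.0986 nats
H(B) = 1.0397 nats
H(C) = 0.6837 nats

The uniform distribution (where all probabilities equal 1/3) achieves the maximum entropy of log_e(3) = 1.0986 nats.

Distribution A has the highest entropy.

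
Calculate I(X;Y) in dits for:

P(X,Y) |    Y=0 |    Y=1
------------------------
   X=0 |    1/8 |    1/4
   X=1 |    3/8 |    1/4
0.0147 dits

Mutual information: I(X;Y) = H(X) + H(Y) - H(X,Y)

Marginals:
P(X) = (3/8, 5/8), H(X) = 0.2873 dits
P(Y) = (1/2, 1/2), H(Y) = 0.3010 dits

Joint entropy: H(X,Y) = 0.5737 dits

I(X;Y) = 0.2873 + 0.3010 - 0.5737 = 0.0147 dits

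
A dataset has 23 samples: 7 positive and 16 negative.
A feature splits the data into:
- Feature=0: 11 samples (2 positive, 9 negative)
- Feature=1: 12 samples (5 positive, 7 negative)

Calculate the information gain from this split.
0.0482 bits

Information Gain = H(Y) - H(Y|Feature)

Before split:
P(positive) = 7/23 = 0.3043
H(Y) = 0.8865 bits

After split:
Feature=0: H = 0.6840 bits (weight = 11/23)
Feature=1: H = 0.9799 bits (weight = 12/23)
H(Y|Feature) = (11/23)×0.6840 + (12/23)×0.9799 = 0.8384 bits

Information Gain = 0.8865 - 0.8384 = 0.0482 bits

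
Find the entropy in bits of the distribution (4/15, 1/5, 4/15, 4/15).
1.9899 bits

Shannon entropy is H(X) = -Σ p(x) log p(x).

For P = (4/15, 1/5, 4/15, 4/15):
H = -4/15 × log_2(4/15) -1/5 × log_2(1/5) -4/15 × log_2(4/15) -4/15 × log_2(4/15)
H = 1.9899 bits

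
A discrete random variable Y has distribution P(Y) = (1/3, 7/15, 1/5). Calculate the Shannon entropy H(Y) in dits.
0.4533 dits

Shannon entropy is H(X) = -Σ p(x) log p(x).

For P = (1/3, 7/15, 1/5):
H = -1/3 × log_10(1/3) -7/15 × log_10(7/15) -1/5 × log_10(1/5)
H = 0.4533 dits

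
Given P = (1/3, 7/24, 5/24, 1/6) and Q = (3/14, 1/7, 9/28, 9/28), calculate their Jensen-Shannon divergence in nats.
0.0381 nats

Jensen-Shannon divergence is:
JSD(P||Q) = 0.5 × D_KL(P||M) + 0.5 × D_KL(Q||M)
where M = 0.5 × (P + Q) is the mixture distribution.

M = 0.5 × (1/3, 7/24, 5/24, 1/6) + 0.5 × (3/14, 1/7, 9/28, 9/28) = (0.27381, 0.217262, 0.264881, 0.244048)

D_KL(P||M) = 0.0379 nats
D_KL(Q||M) = 0.0383 nats

JSD(P||Q) = 0.5 × 0.0379 + 0.5 × 0.0383 = 0.0381 nats

Unlike KL divergence, JSD is symmetric and bounded: 0 ≤ JSD ≤ log(2).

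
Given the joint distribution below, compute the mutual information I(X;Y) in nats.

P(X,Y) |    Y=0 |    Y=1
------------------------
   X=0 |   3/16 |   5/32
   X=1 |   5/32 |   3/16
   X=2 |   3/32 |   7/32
0.0207 nats

Mutual information: I(X;Y) = H(X) + H(Y) - H(X,Y)

Marginals:
P(X) = (11/32, 11/32, 5/16), H(X) = 1.0976 nats
P(Y) = (7/16, 9/16), H(Y) = 0.6853 nats

Joint entropy: H(X,Y) = 1.7622 nats

I(X;Y) = 1.0976 + 0.6853 - 1.7622 = 0.0207 nats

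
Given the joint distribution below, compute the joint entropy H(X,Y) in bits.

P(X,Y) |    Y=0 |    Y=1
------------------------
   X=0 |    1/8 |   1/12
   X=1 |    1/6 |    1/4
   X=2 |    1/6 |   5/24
2.5069 bits

Joint entropy is H(X,Y) = -Σ_{x,y} p(x,y) log p(x,y).

Summing over all non-zero entries:
H(X,Y) = -[1/8·log_2(1/8) + 1/12·log_2(1/12) + 1/6·log_2(1/6) + 1/4·log_2(1/4) + 1/6·log_2(1/6) + 5/24·log_2(5/24)]
H(X,Y) = 2.5069 bits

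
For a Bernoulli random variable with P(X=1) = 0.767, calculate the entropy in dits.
0.2358 dits

The binary entropy function is:
H(p) = -p log(p) - (1-p) log(1-p)

H(0.767) = -0.767 × log_10(0.767) - 0.233 × log_10(0.233)
H(0.767) = 0.2358 dits

Note: Binary entropy is maximized at p=0.5 (H=1 bit) and minimized at p=0 or p=1 (H=0).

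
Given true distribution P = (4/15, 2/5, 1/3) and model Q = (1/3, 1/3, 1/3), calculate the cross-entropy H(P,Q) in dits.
0.4771 dits

Cross-entropy: H(P,Q) = -Σ p(x) log q(x)

Alternatively: H(P,Q) = H(P) + D_KL(P||Q)
H(P) = 0.4713 dits
D_KL(P||Q) = 0.0058 dits

H(P,Q) = 0.4713 + 0.0058 = 0.4771 dits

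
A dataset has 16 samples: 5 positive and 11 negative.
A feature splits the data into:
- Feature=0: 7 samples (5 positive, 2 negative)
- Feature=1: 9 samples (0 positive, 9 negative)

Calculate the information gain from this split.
0.5184 bits

Information Gain = H(Y) - H(Y|Feature)

Before split:
P(positive) = 5/16 = 0.3125
H(Y) = 0.8960 bits

After split:
Feature=0: H = 0.8631 bits (weight = 7/16)
Feature=1: H = 0.0000 bits (weight = 9/16)
H(Y|Feature) = (7/16)×0.8631 + (9/16)×0.0000 = 0.3776 bits

Information Gain = 0.8960 - 0.3776 = 0.5184 bits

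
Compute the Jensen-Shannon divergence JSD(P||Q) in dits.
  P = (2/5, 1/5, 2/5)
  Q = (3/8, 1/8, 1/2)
0.0032 dits

Jensen-Shannon divergence is:
JSD(P||Q) = 0.5 × D_KL(P||M) + 0.5 × D_KL(Q||M)
where M = 0.5 × (P + Q) is the mixture distribution.

M = 0.5 × (2/5, 1/5, 2/5) + 0.5 × (3/8, 1/8, 1/2) = (0.3875, 0.1625, 9/20)

D_KL(P||M) = 0.0031 dits
D_KL(Q||M) = 0.0033 dits

JSD(P||Q) = 0.5 × 0.0031 + 0.5 × 0.0033 = 0.0032 dits

Unlike KL divergence, JSD is symmetric and bounded: 0 ≤ JSD ≤ log(2).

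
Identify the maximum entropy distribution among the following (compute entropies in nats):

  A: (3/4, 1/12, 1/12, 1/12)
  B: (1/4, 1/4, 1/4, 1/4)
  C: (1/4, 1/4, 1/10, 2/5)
B

For a discrete distribution over n outcomes, entropy is maximized by the uniform distribution.

Computing entropies:
H(A) = 0.8370 nats
H(B) = 1.3863 nats
H(C) = 1.2899 nats

The uniform distribution (where all probabilities equal 1/4) achieves the maximum entropy of log_e(4) = 1.3863 nats.

Distribution B has the highest entropy.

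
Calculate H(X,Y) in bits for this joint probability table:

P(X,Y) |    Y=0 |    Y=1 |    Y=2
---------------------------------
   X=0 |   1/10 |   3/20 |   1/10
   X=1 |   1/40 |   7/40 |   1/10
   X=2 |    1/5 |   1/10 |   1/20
2.9929 bits

Joint entropy is H(X,Y) = -Σ_{x,y} p(x,y) log p(x,y).

Summing over all non-zero entries:
H(X,Y) = -[1/10·log_2(1/10) + 3/20·log_2(3/20) + 1/10·log_2(1/10) + 1/40·log_2(1/40) + 7/40·log_2(7/40) + 1/10·log_2(1/10) + 1/5·log_2(1/5) + 1/10·log_2(1/10) + 1/20·log_2(1/20)]
H(X,Y) = 2.9929 bits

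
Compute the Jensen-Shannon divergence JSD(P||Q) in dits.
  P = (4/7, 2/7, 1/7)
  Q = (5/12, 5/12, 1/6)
0.0055 dits

Jensen-Shannon divergence is:
JSD(P||Q) = 0.5 × D_KL(P||M) + 0.5 × D_KL(Q||M)
where M = 0.5 × (P + Q) is the mixture distribution.

M = 0.5 × (4/7, 2/7, 1/7) + 0.5 × (5/12, 5/12, 1/6) = (0.494048, 0.35119, 0.154762)

D_KL(P||M) = 0.0055 dits
D_KL(Q||M) = 0.0055 dits

JSD(P||Q) = 0.5 × 0.0055 + 0.5 × 0.0055 = 0.0055 dits

Unlike KL divergence, JSD is symmetric and bounded: 0 ≤ JSD ≤ log(2).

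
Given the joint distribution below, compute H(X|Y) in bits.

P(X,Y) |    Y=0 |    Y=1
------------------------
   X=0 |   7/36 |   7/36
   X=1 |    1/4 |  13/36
0.9583 bits

Using the chain rule: H(X|Y) = H(X,Y) - H(Y)

First, compute H(X,Y) = 1.9494 bits

Marginal P(Y) = (4/9, 5/9)
H(Y) = 0.9911 bits

H(X|Y) = H(X,Y) - H(Y) = 1.9494 - 0.9911 = 0.9583 bits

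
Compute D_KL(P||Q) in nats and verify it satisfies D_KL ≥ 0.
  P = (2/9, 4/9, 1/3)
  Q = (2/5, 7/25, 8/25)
0.0883 nats

KL divergence satisfies the Gibbs inequality: D_KL(P||Q) ≥ 0 for all distributions P, Q.

D_KL(P||Q) = Σ p(x) log(p(x)/q(x))
Term by term:
  x=0: 2/9 × log_e[(2/9)/(2/5)] = -0.1306
  x=1: 4/9 × log_e[(4/9)/(7/25)] = 0.2053
  x=2: 1/3 × log_e[(1/3)/(8/25)] = 0.0136
D_KL(P||Q) = 0.0883 nats

D_KL(P||Q) = 0.0883 ≥ 0 ✓

This non-negativity is a fundamental property: relative entropy cannot be negative because it measures how different Q is from P.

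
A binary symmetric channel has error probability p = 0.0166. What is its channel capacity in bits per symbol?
0.8781 bits

For a binary symmetric channel (BSC) with error probability p:
Capacity C = 1 - H(p) bits per symbol

where H(p) = -p log₂(p) - (1-p) log₂(1-p) is the binary entropy function.

H(0.0166) = 0.1219 bits
C = 1 - 0.1219 = 0.8781 bits per symbol

This means we can reliably transmit up to 0.8781 bits of information per channel use.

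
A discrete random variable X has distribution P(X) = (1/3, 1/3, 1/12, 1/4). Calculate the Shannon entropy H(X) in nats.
1.2861 nats

Shannon entropy is H(X) = -Σ p(x) log p(x).

For P = (1/3, 1/3, 1/12, 1/4):
H = -1/3 × log_e(1/3) -1/3 × log_e(1/3) -1/12 × log_e(1/12) -1/4 × log_e(1/4)
H = 1.2861 nats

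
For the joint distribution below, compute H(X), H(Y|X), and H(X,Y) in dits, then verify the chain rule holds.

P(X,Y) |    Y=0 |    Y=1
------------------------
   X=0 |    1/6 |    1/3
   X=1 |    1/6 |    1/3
H(X,Y) = 0.5775, H(X) = 0.3010, H(Y|X) = 0.2764 (all in dits)

Chain rule: H(X,Y) = H(X) + H(Y|X)

Left side — joint entropy directly:
H(X,Y) = -Σ p(x,y) log p(x,y) = 0.5775 dits

Right side — compute H(Y|X) from the conditional distributions:
P(X) = (1/2, 1/2), so H(X) = 0.3010 dits
H(Y|X) = Σ_x P(X=x) · H(Y|X=x):
  P(Y|X=0) = (1/3, 2/3), H(Y|X=0) = 0.2764, weight P(X=0) = 1/2
  P(Y|X=1) = (1/3, 2/3), H(Y|X=1) = 0.2764, weight P(X=1) = 1/2
H(Y|X) = 0.2764 dits

H(X) + H(Y|X) = 0.3010 + 0.2764 = 0.5775 dits

Both sides equal 0.5775 dits. ✓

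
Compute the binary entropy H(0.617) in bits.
0.9601 bits

The binary entropy function is:
H(p) = -p log(p) - (1-p) log(1-p)

H(0.617) = -0.617 × log_2(0.617) - 0.383 × log_2(0.383)
H(0.617) = 0.9601 bits

Note: Binary entropy is maximized at p=0.5 (H=1 bit) and minimized at p=0 or p=1 (H=0).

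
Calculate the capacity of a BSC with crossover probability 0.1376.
0.4221 bits

For a binary symmetric channel (BSC) with error probability p:
Capacity C = 1 - H(p) bits per symbol

where H(p) = -p log₂(p) - (1-p) log₂(1-p) is the binary entropy function.

H(0.1376) = 0.5779 bits
C = 1 - 0.5779 = 0.4221 bits per symbol

This means we can reliably transmit up to 0.4221 bits of information per channel use.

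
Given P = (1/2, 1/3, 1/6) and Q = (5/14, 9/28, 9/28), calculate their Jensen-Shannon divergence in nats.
0.0185 nats

Jensen-Shannon divergence is:
JSD(P||Q) = 0.5 × D_KL(P||M) + 0.5 × D_KL(Q||M)
where M = 0.5 × (P + Q) is the mixture distribution.

M = 0.5 × (1/2, 1/3, 1/6) + 0.5 × (5/14, 9/28, 9/28) = (3/7, 0.327381, 0.244048)

D_KL(P||M) = 0.0195 nats
D_KL(Q||M) = 0.0175 nats

JSD(P||Q) = 0.5 × 0.0195 + 0.5 × 0.0175 = 0.0185 nats

Unlike KL divergence, JSD is symmetric and bounded: 0 ≤ JSD ≤ log(2).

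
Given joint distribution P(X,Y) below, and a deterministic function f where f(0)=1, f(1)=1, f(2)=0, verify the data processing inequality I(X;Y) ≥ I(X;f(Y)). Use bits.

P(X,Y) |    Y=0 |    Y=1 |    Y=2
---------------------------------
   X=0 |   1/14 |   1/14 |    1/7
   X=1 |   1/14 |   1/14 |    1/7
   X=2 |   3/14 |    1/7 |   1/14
I(X;Y) = 0.0949, I(X;f(Y)) = 0.0903, inequality holds: 0.0949 ≥ 0.0903

Data Processing Inequality: For any Markov chain X → Y → Z, we have I(X;Y) ≥ I(X;Z).

Here Z = f(Y) is a deterministic function of Y, forming X → Y → Z.

Original I(X;Y) = 0.0949 bits

After applying f:
P(X,Z) where Z=f(Y):
- P(X,Z=0) = P(X,Y=2)
- P(X,Z=1) = P(X,Y=0) + P(X,Y=1)

I(X;Z) = I(X;f(Y)) = 0.0903 bits

Verification: 0.0949 ≥ 0.0903 ✓

Information cannot be created by processing; the function f can only lose information about X.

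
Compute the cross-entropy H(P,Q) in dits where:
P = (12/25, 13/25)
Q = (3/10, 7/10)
0.3315 dits

Cross-entropy: H(P,Q) = -Σ p(x) log q(x)

Alternatively: H(P,Q) = H(P) + D_KL(P||Q)
H(P) = 0.3007 dits
D_KL(P||Q) = 0.0308 dits

H(P,Q) = 0.3007 + 0.0308 = 0.3315 dits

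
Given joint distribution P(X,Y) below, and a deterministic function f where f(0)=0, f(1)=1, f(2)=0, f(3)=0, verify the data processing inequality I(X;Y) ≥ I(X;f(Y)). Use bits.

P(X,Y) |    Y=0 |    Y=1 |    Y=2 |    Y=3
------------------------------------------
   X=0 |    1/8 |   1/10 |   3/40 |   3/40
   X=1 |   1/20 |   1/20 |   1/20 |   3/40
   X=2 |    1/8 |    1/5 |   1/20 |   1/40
I(X;Y) = 0.0901, I(X;f(Y)) = 0.0484, inequality holds: 0.0901 ≥ 0.0484

Data Processing Inequality: For any Markov chain X → Y → Z, we have I(X;Y) ≥ I(X;Z).

Here Z = f(Y) is a deterministic function of Y, forming X → Y → Z.

Original I(X;Y) = 0.0901 bits

After applying f:
P(X,Z) where Z=f(Y):
- P(X,Z=0) = P(X,Y=0) + P(X,Y=2) + P(X,Y=3)
- P(X,Z=1) = P(X,Y=1)

I(X;Z) = I(X;f(Y)) = 0.0484 bits

Verification: 0.0901 ≥ 0.0484 ✓

Information cannot be created by processing; the function f can only lose information about X.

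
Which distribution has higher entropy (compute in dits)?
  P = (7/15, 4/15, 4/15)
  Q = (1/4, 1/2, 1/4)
P

Computing entropies in dits:
H(P) = 0.4606
H(Q) = 0.4515

Distribution P has higher entropy.

Intuition: The distribution closer to uniform (more spread out) has higher entropy.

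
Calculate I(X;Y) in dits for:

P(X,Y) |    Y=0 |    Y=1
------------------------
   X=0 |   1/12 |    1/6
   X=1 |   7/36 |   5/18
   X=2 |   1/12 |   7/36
0.0023 dits

Mutual information: I(X;Y) = H(X) + H(Y) - H(X,Y)

Marginals:
P(X) = (1/4, 17/36, 5/18), H(X) = 0.4589 dits
P(Y) = (13/36, 23/36), H(Y) = 0.2841 dits

Joint entropy: H(X,Y) = 0.7407 dits

I(X;Y) = 0.4589 + 0.2841 - 0.7407 = 0.0023 dits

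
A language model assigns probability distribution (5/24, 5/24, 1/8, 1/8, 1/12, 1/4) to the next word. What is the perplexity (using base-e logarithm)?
5.6243

Perplexity is e^H (or exp(H) for natural log).

First, H = -Σ p log p = 1.7271 nats
Perplexity = e^1.7271 = 5.6243

Interpretation: The model's uncertainty is equivalent to choosing uniformly among 5.6 options.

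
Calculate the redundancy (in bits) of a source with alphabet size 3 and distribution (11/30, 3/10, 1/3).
0.0048 bits

Redundancy measures how far a source is from maximum entropy:
R = H_max - H(X)

Maximum entropy for 3 symbols: H_max = log_2(3) = 1.5850 bits
Actual entropy: H(X) = 1.5801 bits
Redundancy: R = 1.5850 - 1.5801 = 0.0048 bits

This redundancy represents potential for compression: the source could be compressed by 0.0048 bits per symbol.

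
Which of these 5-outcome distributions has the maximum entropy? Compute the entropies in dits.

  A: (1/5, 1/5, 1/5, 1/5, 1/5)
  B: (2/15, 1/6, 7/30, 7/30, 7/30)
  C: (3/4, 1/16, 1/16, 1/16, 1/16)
A

For a discrete distribution over n outcomes, entropy is maximized by the uniform distribution.

Computing entropies:
H(A) = 0.6990 dits
H(B) = 0.6888 dits
H(C) = 0.3947 dits

The uniform distribution (where all probabilities equal 1/5) achieves the maximum entropy of log_10(5) = 0.6990 dits.

Distribution A has the highest entropy.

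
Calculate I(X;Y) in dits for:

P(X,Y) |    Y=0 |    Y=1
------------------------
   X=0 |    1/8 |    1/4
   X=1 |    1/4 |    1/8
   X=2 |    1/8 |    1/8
0.0184 dits

Mutual information: I(X;Y) = H(X) + H(Y) - H(X,Y)

Marginals:
P(X) = (3/8, 3/8, 1/4), H(X) = 0.4700 dits
P(Y) = (1/2, 1/2), H(Y) = 0.3010 dits

Joint entropy: H(X,Y) = 0.7526 dits

I(X;Y) = 0.4700 + 0.3010 - 0.7526 = 0.0184 dits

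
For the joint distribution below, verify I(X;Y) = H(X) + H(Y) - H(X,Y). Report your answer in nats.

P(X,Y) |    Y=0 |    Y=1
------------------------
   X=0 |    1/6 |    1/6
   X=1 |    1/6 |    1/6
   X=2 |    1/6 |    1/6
I(X;Y) = 0.0000 nats

Mutual information has multiple equivalent forms:
- I(X;Y) = H(X) - H(X|Y)
- I(X;Y) = H(Y) - H(Y|X)
- I(X;Y) = H(X) + H(Y) - H(X,Y)

Computing all quantities:
H(X) = 1.0986, H(Y) = 0.6931, H(X,Y) = 1.7918
H(X|Y) = 1.0986, H(Y|X) = 0.6931

Verification:
H(X) - H(X|Y) = 1.0986 - 1.0986 = 0.0000
H(Y) - H(Y|X) = 0.6931 - 0.6931 = 0.0000
H(X) + H(Y) - H(X,Y) = 1.0986 + 0.6931 - 1.7918 = 0.0000

All forms give I(X;Y) = 0.0000 nats. ✓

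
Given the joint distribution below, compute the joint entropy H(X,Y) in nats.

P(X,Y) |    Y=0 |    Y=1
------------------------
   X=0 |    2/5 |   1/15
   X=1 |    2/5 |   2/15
1.1822 nats

Joint entropy is H(X,Y) = -Σ_{x,y} p(x,y) log p(x,y).

Summing over all non-zero entries:
H(X,Y) = -[2/5·log_e(2/5) + 1/15·log_e(1/15) + 2/5·log_e(2/5) + 2/15·log_e(2/15)]
H(X,Y) = 1.1822 nats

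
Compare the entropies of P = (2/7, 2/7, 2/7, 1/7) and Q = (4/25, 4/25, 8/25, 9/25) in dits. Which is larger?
P

Computing entropies in dits:
H(P) = 0.5871
H(Q) = 0.5728

Distribution P has higher entropy.

Intuition: The distribution closer to uniform (more spread out) has higher entropy.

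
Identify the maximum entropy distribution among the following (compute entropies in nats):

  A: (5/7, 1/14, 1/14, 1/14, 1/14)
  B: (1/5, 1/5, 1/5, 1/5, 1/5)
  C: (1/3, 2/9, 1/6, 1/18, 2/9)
B

For a discrete distribution over n outcomes, entropy is maximized by the uniform distribution.

Computing entropies:
H(A) = 0.9944 nats
H(B) = 1.6094 nats
H(C) = 1.4939 nats

The uniform distribution (where all probabilities equal 1/5) achieves the maximum entropy of log_e(5) = 1.6094 nats.

Distribution B has the highest entropy.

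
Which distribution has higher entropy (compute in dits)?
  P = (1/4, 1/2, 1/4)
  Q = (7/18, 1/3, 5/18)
Q

Computing entropies in dits:
H(P) = 0.4515
H(Q) = 0.4731

Distribution Q has higher entropy.

Intuition: The distribution closer to uniform (more spread out) has higher entropy.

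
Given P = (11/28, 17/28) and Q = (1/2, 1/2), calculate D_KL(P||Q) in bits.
0.0334 bits

KL divergence: D_KL(P||Q) = Σ p(x) log(p(x)/q(x))

Computing term by term:
  x=0: 11/28 × log_2[(11/28)/(1/2)] = 11/28 × -0.3479 = -0.1367
  x=1: 17/28 × log_2[(17/28)/(1/2)] = 17/28 × 0.2801 = 0.1701

D_KL(P||Q) = 0.0334 bits

Note: KL divergence is always non-negative and equals 0 iff P = Q.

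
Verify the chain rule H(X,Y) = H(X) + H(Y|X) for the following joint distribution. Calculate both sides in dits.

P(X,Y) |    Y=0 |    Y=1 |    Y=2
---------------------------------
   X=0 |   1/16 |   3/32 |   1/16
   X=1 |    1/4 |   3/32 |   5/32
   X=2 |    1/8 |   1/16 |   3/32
H(X,Y) = 0.9043, H(X) = 0.4498, H(Y|X) = 0.4544 (all in dits)

Chain rule: H(X,Y) = H(X) + H(Y|X)

Left side — joint entropy directly:
H(X,Y) = -Σ p(x,y) log p(x,y) = 0.9043 dits

Right side — compute H(Y|X) from the conditional distributions:
P(X) = (7/32, 1/2, 9/32), so H(X) = 0.4498 dits
H(Y|X) = Σ_x P(X=x) · H(Y|X=x):
  P(Y|X=0) = (2/7, 3/7, 2/7), H(Y|X=0) = 0.4686, weight P(X=0) = 7/32
  P(Y|X=1) = (1/2, 3/16, 5/16), H(Y|X=1) = 0.4447, weight P(X=1) = 1/2
  P(Y|X=2) = (4/9, 2/9, 1/3), H(Y|X=2) = 0.4607, weight P(X=2) = 9/32
H(Y|X) = 0.4544 dits

H(X) + H(Y|X) = 0.4498 + 0.4544 = 0.9043 dits

Both sides equal 0.9043 dits. ✓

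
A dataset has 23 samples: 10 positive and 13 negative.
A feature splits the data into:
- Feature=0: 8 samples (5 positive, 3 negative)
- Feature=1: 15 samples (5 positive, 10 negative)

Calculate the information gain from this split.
0.0568 bits

Information Gain = H(Y) - H(Y|Feature)

Before split:
P(positive) = 10/23 = 0.4348
H(Y) = 0.9877 bits

After split:
Feature=0: H = 0.9544 bits (weight = 8/23)
Feature=1: H = 0.9183 bits (weight = 15/23)
H(Y|Feature) = (8/23)×0.9544 + (15/23)×0.9183 = 0.9309 bits

Information Gain = 0.9877 - 0.9309 = 0.0568 bits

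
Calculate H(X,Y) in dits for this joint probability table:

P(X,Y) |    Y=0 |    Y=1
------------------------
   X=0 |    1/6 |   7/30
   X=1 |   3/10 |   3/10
0.5909 dits

Joint entropy is H(X,Y) = -Σ_{x,y} p(x,y) log p(x,y).

Summing over all non-zero entries:
H(X,Y) = -[1/6·log_10(1/6) + 7/30·log_10(7/30) + 3/10·log_10(3/10) + 3/10·log_10(3/10)]
H(X,Y) = 0.5909 dits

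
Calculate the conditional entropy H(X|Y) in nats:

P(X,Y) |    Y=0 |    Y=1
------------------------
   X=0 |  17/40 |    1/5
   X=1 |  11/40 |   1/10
0.6600 nats

Using the chain rule: H(X|Y) = H(X,Y) - H(Y)

First, compute H(X,Y) = 1.2708 nats

Marginal P(Y) = (7/10, 3/10)
H(Y) = 0.6109 nats

H(X|Y) = H(X,Y) - H(Y) = 1.2708 - 0.6109 = 0.6600 nats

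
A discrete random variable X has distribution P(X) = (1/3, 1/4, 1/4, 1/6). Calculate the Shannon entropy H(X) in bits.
1.9591 bits

Shannon entropy is H(X) = -Σ p(x) log p(x).

For P = (1/3, 1/4, 1/4, 1/6):
H = -1/3 × log_2(1/3) -1/4 × log_2(1/4) -1/4 × log_2(1/4) -1/6 × log_2(1/6)
H = 1.9591 bits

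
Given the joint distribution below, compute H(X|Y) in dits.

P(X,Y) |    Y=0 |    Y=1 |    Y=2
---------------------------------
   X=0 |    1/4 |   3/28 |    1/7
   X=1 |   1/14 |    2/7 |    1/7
0.2599 dits

Using the chain rule: H(X|Y) = H(X,Y) - H(Y)

First, compute H(X,Y) = 0.7332 dits

Marginal P(Y) = (9/28, 11/28, 2/7)
H(Y) = 0.4733 dits

H(X|Y) = H(X,Y) - H(Y) = 0.7332 - 0.4733 = 0.2599 dits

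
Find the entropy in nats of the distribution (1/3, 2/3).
0.6365 nats

Shannon entropy is H(X) = -Σ p(x) log p(x).

For P = (1/3, 2/3):
H = -1/3 × log_e(1/3) -2/3 × log_e(2/3)
H = 0.6365 nats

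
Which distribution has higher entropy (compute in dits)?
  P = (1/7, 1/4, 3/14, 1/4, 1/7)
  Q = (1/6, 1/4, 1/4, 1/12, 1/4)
P

Computing entropies in dits:
H(P) = 0.6858
H(Q) = 0.6712

Distribution P has higher entropy.

Intuition: The distribution closer to uniform (more spread out) has higher entropy.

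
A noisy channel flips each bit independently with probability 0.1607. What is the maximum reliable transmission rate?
0.3640 bits

For a binary symmetric channel (BSC) with error probability p:
Capacity C = 1 - H(p) bits per symbol

where H(p) = -p log₂(p) - (1-p) log₂(1-p) is the binary entropy function.

H(0.1607) = 0.6360 bits
C = 1 - 0.6360 = 0.3640 bits per symbol

This means we can reliably transmit up to 0.3640 bits of information per channel use.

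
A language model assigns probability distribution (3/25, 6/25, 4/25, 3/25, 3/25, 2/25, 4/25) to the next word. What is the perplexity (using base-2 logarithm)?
6.6478

Perplexity is 2^H (or exp(H) for natural log).

First, H = -Σ p log p = 2.7329 bits
Perplexity = 2^2.7329 = 6.6478

Interpretation: The model's uncertainty is equivalent to choosing uniformly among 6.6 options.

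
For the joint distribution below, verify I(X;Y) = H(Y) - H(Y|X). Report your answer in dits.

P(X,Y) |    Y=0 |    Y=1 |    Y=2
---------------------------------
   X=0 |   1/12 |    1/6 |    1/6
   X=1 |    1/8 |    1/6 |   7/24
I(X;Y) = 0.0033 dits

Mutual information has multiple equivalent forms:
- I(X;Y) = H(X) - H(X|Y)
- I(X;Y) = H(Y) - H(Y|X)
- I(X;Y) = H(X) + H(Y) - H(X,Y)

Computing all quantities:
H(X) = 0.2950, H(Y) = 0.4563, H(X,Y) = 0.7480
H(X|Y) = 0.2917, H(Y|X) = 0.4530

Verification:
H(X) - H(X|Y) = 0.2950 - 0.2917 = 0.0033
H(Y) - H(Y|X) = 0.4563 - 0.4530 = 0.0033
H(X) + H(Y) - H(X,Y) = 0.2950 + 0.4563 - 0.7480 = 0.0033

All forms give I(X;Y) = 0.0033 dits. ✓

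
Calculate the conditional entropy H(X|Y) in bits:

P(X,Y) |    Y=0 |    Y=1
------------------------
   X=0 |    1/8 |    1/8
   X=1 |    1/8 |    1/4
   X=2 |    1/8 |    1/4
1.5456 bits

Using the chain rule: H(X|Y) = H(X,Y) - H(Y)

First, compute H(X,Y) = 2.5000 bits

Marginal P(Y) = (3/8, 5/8)
H(Y) = 0.9544 bits

H(X|Y) = H(X,Y) - H(Y) = 2.5000 - 0.9544 = 1.5456 bits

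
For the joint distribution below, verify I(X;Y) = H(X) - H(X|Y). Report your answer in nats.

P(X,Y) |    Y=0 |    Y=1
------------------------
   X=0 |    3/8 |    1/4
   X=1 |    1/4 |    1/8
I(X;Y) = 0.0022 nats

Mutual information has multiple equivalent forms:
- I(X;Y) = H(X) - H(X|Y)
- I(X;Y) = H(Y) - H(Y|X)
- I(X;Y) = H(X) + H(Y) - H(X,Y)

Computing all quantities:
H(X) = 0.6616, H(Y) = 0.6616, H(X,Y) = 1.3209
H(X|Y) = 0.6593, H(Y|X) = 0.6593

Verification:
H(X) - H(X|Y) = 0.6616 - 0.6593 = 0.0022
H(Y) - H(Y|X) = 0.6616 - 0.6593 = 0.0022
H(X) + H(Y) - H(X,Y) = 0.6616 + 0.6616 - 1.3209 = 0.0022

All forms give I(X;Y) = 0.0022 nats. ✓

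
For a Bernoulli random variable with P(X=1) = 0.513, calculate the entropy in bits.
0.9995 bits

The binary entropy function is:
H(p) = -p log(p) - (1-p) log(1-p)

H(0.513) = -0.513 × log_2(0.513) - 0.487 × log_2(0.487)
H(0.513) = 0.9995 bits

Note: Binary entropy is maximized at p=0.5 (H=1 bit) and minimized at p=0 or p=1 (H=0).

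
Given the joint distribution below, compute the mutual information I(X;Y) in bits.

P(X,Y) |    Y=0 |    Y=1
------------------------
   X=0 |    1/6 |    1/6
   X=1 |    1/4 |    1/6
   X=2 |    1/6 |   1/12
0.0124 bits

Mutual information: I(X;Y) = H(X) + H(Y) - H(X,Y)

Marginals:
P(X) = (1/3, 5/12, 1/4), H(X) = 1.5546 bits
P(Y) = (7/12, 5/12), H(Y) = 0.9799 bits

Joint entropy: H(X,Y) = 2.5221 bits

I(X;Y) = 1.5546 + 0.9799 - 2.5221 = 0.0124 bits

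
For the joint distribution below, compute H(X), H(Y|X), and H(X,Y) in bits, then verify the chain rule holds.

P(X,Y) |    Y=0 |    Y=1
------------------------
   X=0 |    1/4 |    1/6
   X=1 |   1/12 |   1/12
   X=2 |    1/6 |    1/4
H(X,Y) = 2.4591, H(X) = 1.4834, H(Y|X) = 0.9758 (all in bits)

Chain rule: H(X,Y) = H(X) + H(Y|X)

Left side — joint entropy directly:
H(X,Y) = -Σ p(x,y) log p(x,y) = 2.4591 bits

Right side — compute H(Y|X) from the conditional distributions:
P(X) = (5/12, 1/6, 5/12), so H(X) = 1.4834 bits
H(Y|X) = Σ_x P(X=x) · H(Y|X=x):
  P(Y|X=0) = (3/5, 2/5), H(Y|X=0) = 0.9710, weight P(X=0) = 5/12
  P(Y|X=1) = (1/2, 1/2), H(Y|X=1) = 1.0000, weight P(X=1) = 1/6
  P(Y|X=2) = (2/5, 3/5), H(Y|X=2) = 0.9710, weight P(X=2) = 5/12
H(Y|X) = 0.9758 bits

H(X) + H(Y|X) = 1.4834 + 0.9758 = 2.4591 bits

Both sides equal 2.4591 bits. ✓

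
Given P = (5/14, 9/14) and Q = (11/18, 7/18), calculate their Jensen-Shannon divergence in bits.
0.0471 bits

Jensen-Shannon divergence is:
JSD(P||Q) = 0.5 × D_KL(P||M) + 0.5 × D_KL(Q||M)
where M = 0.5 × (P + Q) is the mixture distribution.

M = 0.5 × (5/14, 9/14) + 0.5 × (11/18, 7/18) = (0.484127, 0.515873)

D_KL(P||M) = 0.0474 bits
D_KL(Q||M) = 0.0468 bits

JSD(P||Q) = 0.5 × 0.0474 + 0.5 × 0.0468 = 0.0471 bits

Unlike KL divergence, JSD is symmetric and bounded: 0 ≤ JSD ≤ log(2).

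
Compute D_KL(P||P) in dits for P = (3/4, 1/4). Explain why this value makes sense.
0.0000 dits

KL divergence satisfies the Gibbs inequality: D_KL(P||Q) ≥ 0 for all distributions P, Q.

D_KL(P||Q) = Σ p(x) log(p(x)/q(x))
Each term is p(x) × log_10(p(x)/p(x)) = p(x) × log_10(1) = 0, so the sum is 0.
D_KL(P||Q) = 0.0000 dits

When P = Q, the KL divergence is exactly 0, as there is no 'divergence' between identical distributions.

This non-negativity is a fundamental property: relative entropy cannot be negative because it measures how different Q is from P.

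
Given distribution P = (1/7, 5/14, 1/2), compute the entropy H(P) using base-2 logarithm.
1.4316 bits

Shannon entropy is H(X) = -Σ p(x) log p(x).

For P = (1/7, 5/14, 1/2):
H = -1/7 × log_2(1/7) -5/14 × log_2(5/14) -1/2 × log_2(1/2)
H = 1.4316 bits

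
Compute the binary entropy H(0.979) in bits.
0.1470 bits

The binary entropy function is:
H(p) = -p log(p) - (1-p) log(1-p)

H(0.979) = -0.979 × log_2(0.979) - 0.021 × log_2(0.021)
H(0.979) = 0.1470 bits

Note: Binary entropy is maximized at p=0.5 (H=1 bit) and minimized at p=0 or p=1 (H=0).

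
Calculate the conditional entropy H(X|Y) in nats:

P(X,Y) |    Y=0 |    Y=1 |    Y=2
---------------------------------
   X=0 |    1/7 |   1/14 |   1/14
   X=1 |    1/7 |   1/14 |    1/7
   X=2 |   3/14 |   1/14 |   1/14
1.0720 nats

Using the chain rule: H(X|Y) = H(X,Y) - H(Y)

First, compute H(X,Y) = 2.1066 nats

Marginal P(Y) = (1/2, 3/14, 2/7)
H(Y) = 1.0346 nats

H(X|Y) = H(X,Y) - H(Y) = 2.1066 - 1.0346 = 1.0720 nats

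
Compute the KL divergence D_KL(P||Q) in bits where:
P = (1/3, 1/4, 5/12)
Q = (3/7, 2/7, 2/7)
0.0578 bits

KL divergence: D_KL(P||Q) = Σ p(x) log(p(x)/q(x))

Computing term by term:
  x=0: 1/3 × log_2[(1/3)/(3/7)] = 1/3 × -0.3626 = -0.1209
  x=1: 1/4 × log_2[(1/4)/(2/7)] = 1/4 × -0.1926 = -0.0482
  x=2: 5/12 × log_2[(5/12)/(2/7)] = 5/12 × 0.5443 = 0.2268

D_KL(P||Q) = 0.0578 bits

Note: KL divergence is always non-negative and equals 0 iff P = Q.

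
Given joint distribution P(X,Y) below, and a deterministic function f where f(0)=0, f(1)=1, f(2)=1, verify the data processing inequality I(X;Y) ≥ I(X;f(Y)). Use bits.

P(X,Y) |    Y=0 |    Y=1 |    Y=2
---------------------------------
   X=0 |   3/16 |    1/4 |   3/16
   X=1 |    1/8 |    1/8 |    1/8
I(X;Y) = 0.0032, I(X;f(Y)) = 0.0009, inequality holds: 0.0032 ≥ 0.0009

Data Processing Inequality: For any Markov chain X → Y → Z, we have I(X;Y) ≥ I(X;Z).

Here Z = f(Y) is a deterministic function of Y, forming X → Y → Z.

Original I(X;Y) = 0.0032 bits

After applying f:
P(X,Z) where Z=f(Y):
- P(X,Z=0) = P(X,Y=0)
- P(X,Z=1) = P(X,Y=1) + P(X,Y=2)

I(X;Z) = I(X;f(Y)) = 0.0009 bits

Verification: 0.0032 ≥ 0.0009 ✓

Information cannot be created by processing; the function f can only lose information about X.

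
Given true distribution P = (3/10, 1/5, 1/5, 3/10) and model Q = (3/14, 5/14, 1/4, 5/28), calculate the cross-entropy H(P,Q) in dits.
0.6350 dits

Cross-entropy: H(P,Q) = -Σ p(x) log q(x)

Alternatively: H(P,Q) = H(P) + D_KL(P||Q)
H(P) = 0.5933 dits
D_KL(P||Q) = 0.0417 dits

H(P,Q) = 0.5933 + 0.0417 = 0.6350 dits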